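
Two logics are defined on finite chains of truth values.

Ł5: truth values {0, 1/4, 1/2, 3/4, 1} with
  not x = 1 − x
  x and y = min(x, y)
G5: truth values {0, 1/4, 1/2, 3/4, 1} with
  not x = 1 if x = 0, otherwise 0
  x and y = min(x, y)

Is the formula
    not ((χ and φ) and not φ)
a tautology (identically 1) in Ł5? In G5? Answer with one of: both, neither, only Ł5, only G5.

only G5

In Ł5: at φ = 1/4, χ = 1/4 the value is 3/4 — not a tautology.
In G5: every assignment gives 1 — tautology.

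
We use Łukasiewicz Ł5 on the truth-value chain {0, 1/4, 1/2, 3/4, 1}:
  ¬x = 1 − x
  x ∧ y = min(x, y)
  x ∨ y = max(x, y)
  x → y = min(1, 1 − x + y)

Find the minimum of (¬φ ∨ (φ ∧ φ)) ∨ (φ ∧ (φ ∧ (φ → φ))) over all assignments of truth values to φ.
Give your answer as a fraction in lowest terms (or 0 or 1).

1/2

Take φ = 1/2:
¬φ = ¬1/2 = 1/2
φ ∧ φ = 1/2 ∧ 1/2 = 1/2
¬φ ∨ (φ ∧ φ) = 1/2 ∨ 1/2 = 1/2
φ → φ = 1/2 → 1/2 = 1
φ ∧ (φ → φ) = 1/2 ∧ 1 = 1/2
φ ∧ (φ ∧ (φ → φ)) = 1/2 ∧ 1/2 = 1/2
(¬φ ∨ (φ ∧ φ)) ∨ (φ ∧ (φ ∧ (φ → φ))) = 1/2 ∨ 1/2 = 1/2
No assignment yields a value below 1/2, so this is the minimum.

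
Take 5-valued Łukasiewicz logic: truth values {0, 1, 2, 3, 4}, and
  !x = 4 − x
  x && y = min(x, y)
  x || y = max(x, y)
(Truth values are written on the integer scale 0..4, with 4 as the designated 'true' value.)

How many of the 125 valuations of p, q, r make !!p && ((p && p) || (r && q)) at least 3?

50

value 4: 25 assignments (counts)
value 3: 25 assignments (counts)
value 2: 25 assignments
value 1: 25 assignments
value 0: 25 assignments
So 50 of the 125 assignments meet the threshold.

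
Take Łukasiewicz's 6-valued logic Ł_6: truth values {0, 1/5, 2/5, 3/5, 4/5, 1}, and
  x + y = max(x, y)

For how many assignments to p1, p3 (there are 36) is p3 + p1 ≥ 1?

value 1: 11 assignments (counts)
value 4/5: 9 assignments
value 3/5: 7 assignments
value 2/5: 5 assignments
value 1/5: 3 assignments
value 0: 1 assignment
So 11 of the 36 assignments meet the threshold.

11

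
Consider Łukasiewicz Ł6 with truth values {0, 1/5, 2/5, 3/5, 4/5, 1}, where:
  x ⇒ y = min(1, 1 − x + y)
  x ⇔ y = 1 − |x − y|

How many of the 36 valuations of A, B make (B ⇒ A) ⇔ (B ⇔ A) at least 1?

value 1: 21 assignments (counts)
value 4/5: 5 assignments
value 3/5: 4 assignments
value 2/5: 3 assignments
value 1/5: 2 assignments
value 0: 1 assignment
So 21 of the 36 assignments meet the threshold.

21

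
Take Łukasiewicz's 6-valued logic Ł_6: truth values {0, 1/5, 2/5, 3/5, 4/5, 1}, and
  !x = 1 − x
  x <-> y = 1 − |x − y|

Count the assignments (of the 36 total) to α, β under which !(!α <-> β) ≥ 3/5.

value 1: 2 assignments (counts)
value 4/5: 4 assignments (counts)
value 3/5: 6 assignments (counts)
value 2/5: 8 assignments
value 1/5: 10 assignments
value 0: 6 assignments
So 12 of the 36 assignments meet the threshold.

12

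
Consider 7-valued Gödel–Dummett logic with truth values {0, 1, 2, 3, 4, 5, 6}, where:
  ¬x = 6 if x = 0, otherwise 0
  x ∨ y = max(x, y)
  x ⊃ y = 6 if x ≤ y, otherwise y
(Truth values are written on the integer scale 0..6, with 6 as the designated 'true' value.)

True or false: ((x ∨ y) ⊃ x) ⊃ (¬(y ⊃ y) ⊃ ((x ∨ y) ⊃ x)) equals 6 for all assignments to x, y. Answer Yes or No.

At x = 2, y = 1, for instance:
x ∨ y = 2 ∨ 1 = 2
(x ∨ y) ⊃ x = 2 ⊃ 2 = 6
y ⊃ y = 1 ⊃ 1 = 6
¬(y ⊃ y) = ¬6 = 0
¬(y ⊃ y) ⊃ ((x ∨ y) ⊃ x) = 0 ⊃ 6 = 6
((x ∨ y) ⊃ x) ⊃ (¬(y ⊃ y) ⊃ ((x ∨ y) ⊃ x)) = 6 ⊃ 6 = 6
and checking the remaining 48 assignments likewise gives ≥ 6 in every case.

Yes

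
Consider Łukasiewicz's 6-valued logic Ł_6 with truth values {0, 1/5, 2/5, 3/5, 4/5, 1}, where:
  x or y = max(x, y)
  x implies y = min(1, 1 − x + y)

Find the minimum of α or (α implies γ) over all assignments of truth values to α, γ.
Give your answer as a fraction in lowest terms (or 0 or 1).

3/5

Take α = 2/5, γ = 0:
α implies γ = 2/5 implies 0 = 3/5
α or (α implies γ) = 2/5 or 3/5 = 3/5
No assignment yields a value below 3/5, so this is the minimum.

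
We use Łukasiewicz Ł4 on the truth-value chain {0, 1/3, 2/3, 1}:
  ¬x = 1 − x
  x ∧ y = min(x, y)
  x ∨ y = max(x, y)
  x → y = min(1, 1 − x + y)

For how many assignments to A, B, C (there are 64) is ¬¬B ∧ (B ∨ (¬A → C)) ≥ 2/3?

32

value 1: 16 assignments (counts)
value 2/3: 16 assignments (counts)
value 1/3: 16 assignments
value 0: 16 assignments
So 32 of the 64 assignments meet the threshold.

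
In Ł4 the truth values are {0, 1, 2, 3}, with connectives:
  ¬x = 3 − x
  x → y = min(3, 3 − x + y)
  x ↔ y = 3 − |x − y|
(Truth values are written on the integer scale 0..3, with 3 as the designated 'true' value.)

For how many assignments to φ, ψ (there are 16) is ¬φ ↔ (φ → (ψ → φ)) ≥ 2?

8

φ = 0, ψ = 0 ↦ 3  ≥
φ = 0, ψ = 1 ↦ 3  ≥
φ = 0, ψ = 2 ↦ 3  ≥
φ = 0, ψ = 3 ↦ 3  ≥
φ = 1, ψ = 0 ↦ 2  ≥
φ = 1, ψ = 1 ↦ 2  ≥
φ = 1, ψ = 2 ↦ 2  ≥
φ = 1, ψ = 3 ↦ 2  ≥
φ = 2, ψ = 0 ↦ 1  <
φ = 2, ψ = 1 ↦ 1  <
φ = 2, ψ = 2 ↦ 1  <
φ = 2, ψ = 3 ↦ 1  <
φ = 3, ψ = 0 ↦ 0  <
φ = 3, ψ = 1 ↦ 0  <
φ = 3, ψ = 2 ↦ 0  <
φ = 3, ψ = 3 ↦ 0  <
So 8 of the 16 assignments meet the threshold.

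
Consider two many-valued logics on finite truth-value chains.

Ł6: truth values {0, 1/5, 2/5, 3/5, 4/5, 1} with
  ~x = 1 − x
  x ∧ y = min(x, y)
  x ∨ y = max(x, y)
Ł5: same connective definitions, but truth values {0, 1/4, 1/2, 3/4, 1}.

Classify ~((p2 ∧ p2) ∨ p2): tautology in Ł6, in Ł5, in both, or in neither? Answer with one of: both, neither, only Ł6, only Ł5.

neither

In Ł6: at p2 = 1/5 the value is 4/5 — not a tautology.
In Ł5: at p2 = 1/4 the value is 3/4 — not a tautology.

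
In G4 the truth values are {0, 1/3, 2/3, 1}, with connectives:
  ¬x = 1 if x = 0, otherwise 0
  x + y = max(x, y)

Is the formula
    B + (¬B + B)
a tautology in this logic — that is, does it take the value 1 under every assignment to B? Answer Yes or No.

Counterexample: take B = 1/3.
¬B = ¬1/3 = 0
¬B + B = 0 + 1/3 = 1/3
B + (¬B + B) = 1/3 + 1/3 = 1/3
This gives 1/3 ≠ 1.

No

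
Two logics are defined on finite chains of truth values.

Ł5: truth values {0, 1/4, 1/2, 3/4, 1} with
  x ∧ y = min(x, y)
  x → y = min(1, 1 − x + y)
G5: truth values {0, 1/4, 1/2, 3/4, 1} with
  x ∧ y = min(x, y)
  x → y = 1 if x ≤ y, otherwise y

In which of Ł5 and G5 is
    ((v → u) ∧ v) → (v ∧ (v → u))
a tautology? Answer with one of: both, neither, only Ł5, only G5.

In Ł5: every assignment gives 1 — tautology.
In G5: every assignment gives 1 — tautology.

both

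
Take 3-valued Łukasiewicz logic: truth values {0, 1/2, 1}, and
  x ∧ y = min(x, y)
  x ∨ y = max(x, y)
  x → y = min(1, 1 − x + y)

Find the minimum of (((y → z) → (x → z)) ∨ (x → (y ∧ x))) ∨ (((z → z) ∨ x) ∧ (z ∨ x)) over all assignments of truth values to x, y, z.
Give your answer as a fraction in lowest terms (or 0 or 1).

1/2

Take x = 1/2, y = 0, z = 0:
y → z = 0 → 0 = 1
x → z = 1/2 → 0 = 1/2
(y → z) → (x → z) = 1 → 1/2 = 1/2
y ∧ x = 0 ∧ 1/2 = 0
x → (y ∧ x) = 1/2 → 0 = 1/2
((y → z) → (x → z)) ∨ (x → (y ∧ x)) = 1/2 ∨ 1/2 = 1/2
z → z = 0 → 0 = 1
(z → z) ∨ x = 1 ∨ 1/2 = 1
z ∨ x = 0 ∨ 1/2 = 1/2
((z → z) ∨ x) ∧ (z ∨ x) = 1 ∧ 1/2 = 1/2
(((y → z) → (x → z)) ∨ (x → (y ∧ x))) ∨ (((z → z) ∨ x) ∧ (z ∨ x)) = 1/2 ∨ 1/2 = 1/2
No assignment yields a value below 1/2, so this is the minimum.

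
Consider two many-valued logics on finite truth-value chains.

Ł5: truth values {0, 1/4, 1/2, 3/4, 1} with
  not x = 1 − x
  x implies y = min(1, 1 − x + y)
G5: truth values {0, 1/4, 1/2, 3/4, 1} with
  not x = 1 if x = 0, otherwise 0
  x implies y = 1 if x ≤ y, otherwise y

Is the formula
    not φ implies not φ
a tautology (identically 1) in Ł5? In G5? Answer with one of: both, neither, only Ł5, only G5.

In Ł5: every assignment gives 1 — tautology.
In G5: every assignment gives 1 — tautology.

both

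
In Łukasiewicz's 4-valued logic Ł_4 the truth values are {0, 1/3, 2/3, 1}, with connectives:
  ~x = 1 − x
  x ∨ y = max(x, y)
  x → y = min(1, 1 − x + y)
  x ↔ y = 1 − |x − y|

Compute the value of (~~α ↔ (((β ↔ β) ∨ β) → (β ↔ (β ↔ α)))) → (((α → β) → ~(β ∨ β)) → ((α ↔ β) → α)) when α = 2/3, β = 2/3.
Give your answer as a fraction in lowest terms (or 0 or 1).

~α = ~2/3 = 1/3
~~α = ~1/3 = 2/3
β ↔ β = 2/3 ↔ 2/3 = 1
(β ↔ β) ∨ β = 1 ∨ 2/3 = 1
β ↔ α = 2/3 ↔ 2/3 = 1
β ↔ (β ↔ α) = 2/3 ↔ 1 = 2/3
((β ↔ β) ∨ β) → (β ↔ (β ↔ α)) = 1 → 2/3 = 2/3
~~α ↔ (((β ↔ β) ∨ β) → (β ↔ (β ↔ α))) = 2/3 ↔ 2/3 = 1
α → β = 2/3 → 2/3 = 1
β ∨ β = 2/3 ∨ 2/3 = 2/3
~(β ∨ β) = ~2/3 = 1/3
(α → β) → ~(β ∨ β) = 1 → 1/3 = 1/3
α ↔ β = 2/3 ↔ 2/3 = 1
(α ↔ β) → α = 1 → 2/3 = 2/3
((α → β) → ~(β ∨ β)) → ((α ↔ β) → α) = 1/3 → 2/3 = 1
(~~α ↔ (((β ↔ β) ∨ β) → (β ↔ (β ↔ α)))) → (((α → β) → ~(β ∨ β)) → ((α ↔ β) → α)) = 1 → 1 = 1

1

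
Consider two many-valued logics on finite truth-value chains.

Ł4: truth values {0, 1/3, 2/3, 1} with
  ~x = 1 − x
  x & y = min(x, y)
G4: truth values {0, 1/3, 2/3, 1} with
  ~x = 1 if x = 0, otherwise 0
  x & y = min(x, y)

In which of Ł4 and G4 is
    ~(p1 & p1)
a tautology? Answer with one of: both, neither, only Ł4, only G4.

In Ł4: at p1 = 1/3 the value is 2/3 — not a tautology.
In G4: at p1 = 1/3 the value is 0 — not a tautology.

neither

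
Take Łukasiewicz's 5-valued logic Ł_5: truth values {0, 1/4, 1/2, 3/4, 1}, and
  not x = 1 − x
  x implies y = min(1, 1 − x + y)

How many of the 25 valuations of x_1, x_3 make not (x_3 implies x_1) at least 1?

1

value 1: 1 assignment (counts)
value 3/4: 2 assignments
value 1/2: 3 assignments
value 1/4: 4 assignments
value 0: 15 assignments
So 1 of the 25 assignments meets the threshold.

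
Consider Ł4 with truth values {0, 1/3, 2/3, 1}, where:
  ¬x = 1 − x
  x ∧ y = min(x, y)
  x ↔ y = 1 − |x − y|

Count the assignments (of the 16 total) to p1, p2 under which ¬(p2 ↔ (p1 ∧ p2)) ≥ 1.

1

p1 = 0, p2 = 0 ↦ 0  <
p1 = 0, p2 = 1/3 ↦ 1/3  <
p1 = 0, p2 = 2/3 ↦ 2/3  <
p1 = 0, p2 = 1 ↦ 1  ≥
p1 = 1/3, p2 = 0 ↦ 0  <
p1 = 1/3, p2 = 1/3 ↦ 0  <
p1 = 1/3, p2 = 2/3 ↦ 1/3  <
p1 = 1/3, p2 = 1 ↦ 2/3  <
p1 = 2/3, p2 = 0 ↦ 0  <
p1 = 2/3, p2 = 1/3 ↦ 0  <
p1 = 2/3, p2 = 2/3 ↦ 0  <
p1 = 2/3, p2 = 1 ↦ 1/3  <
p1 = 1, p2 = 0 ↦ 0  <
p1 = 1, p2 = 1/3 ↦ 0  <
p1 = 1, p2 = 2/3 ↦ 0  <
p1 = 1, p2 = 1 ↦ 0  <
So 1 of the 16 assignments meets the threshold.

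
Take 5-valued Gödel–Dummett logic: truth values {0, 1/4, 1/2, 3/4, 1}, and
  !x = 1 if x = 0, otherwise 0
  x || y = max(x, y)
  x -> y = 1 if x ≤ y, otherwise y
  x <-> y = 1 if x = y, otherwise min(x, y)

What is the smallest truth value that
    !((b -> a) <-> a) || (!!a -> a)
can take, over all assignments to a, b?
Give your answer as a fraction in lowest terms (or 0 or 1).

1/4

Take a = 1/4, b = 0:
b -> a = 0 -> 1/4 = 1
(b -> a) <-> a = 1 <-> 1/4 = 1/4
!((b -> a) <-> a) = !1/4 = 0
!a = !1/4 = 0
!!a = !0 = 1
!!a -> a = 1 -> 1/4 = 1/4
!((b -> a) <-> a) || (!!a -> a) = 0 || 1/4 = 1/4
No assignment yields a value below 1/4, so this is the minimum.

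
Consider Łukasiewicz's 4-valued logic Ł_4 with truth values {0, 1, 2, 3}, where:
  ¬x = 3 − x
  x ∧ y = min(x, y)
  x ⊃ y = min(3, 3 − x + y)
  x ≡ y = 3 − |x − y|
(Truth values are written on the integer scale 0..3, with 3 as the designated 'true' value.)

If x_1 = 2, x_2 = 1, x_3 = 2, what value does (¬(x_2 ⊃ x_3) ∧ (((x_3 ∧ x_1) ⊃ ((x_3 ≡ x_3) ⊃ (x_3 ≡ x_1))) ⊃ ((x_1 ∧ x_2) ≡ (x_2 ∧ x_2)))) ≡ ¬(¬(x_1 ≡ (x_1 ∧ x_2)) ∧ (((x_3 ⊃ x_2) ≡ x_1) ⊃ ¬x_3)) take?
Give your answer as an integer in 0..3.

1

x_2 ⊃ x_3 = 1 ⊃ 2 = 3
¬(x_2 ⊃ x_3) = ¬3 = 0
x_3 ∧ x_1 = 2 ∧ 2 = 2
x_3 ≡ x_3 = 2 ≡ 2 = 3
x_3 ≡ x_1 = 2 ≡ 2 = 3
(x_3 ≡ x_3) ⊃ (x_3 ≡ x_1) = 3 ⊃ 3 = 3
(x_3 ∧ x_1) ⊃ ((x_3 ≡ x_3) ⊃ (x_3 ≡ x_1)) = 2 ⊃ 3 = 3
x_1 ∧ x_2 = 2 ∧ 1 = 1
x_2 ∧ x_2 = 1 ∧ 1 = 1
(x_1 ∧ x_2) ≡ (x_2 ∧ x_2) = 1 ≡ 1 = 3
((x_3 ∧ x_1) ⊃ ((x_3 ≡ x_3) ⊃ (x_3 ≡ x_1))) ⊃ ((x_1 ∧ x_2) ≡ (x_2 ∧ x_2)) = 3 ⊃ 3 = 3
¬(x_2 ⊃ x_3) ∧ (((x_3 ∧ x_1) ⊃ ((x_3 ≡ x_3) ⊃ (x_3 ≡ x_1))) ⊃ ((x_1 ∧ x_2) ≡ (x_2 ∧ x_2))) = 0 ∧ 3 = 0
x_1 ∧ x_2 = 2 ∧ 1 = 1
x_1 ≡ (x_1 ∧ x_2) = 2 ≡ 1 = 2
¬(x_1 ≡ (x_1 ∧ x_2)) = ¬2 = 1
x_3 ⊃ x_2 = 2 ⊃ 1 = 2
(x_3 ⊃ x_2) ≡ x_1 = 2 ≡ 2 = 3
¬x_3 = ¬2 = 1
((x_3 ⊃ x_2) ≡ x_1) ⊃ ¬x_3 = 3 ⊃ 1 = 1
¬(x_1 ≡ (x_1 ∧ x_2)) ∧ (((x_3 ⊃ x_2) ≡ x_1) ⊃ ¬x_3) = 1 ∧ 1 = 1
¬(¬(x_1 ≡ (x_1 ∧ x_2)) ∧ (((x_3 ⊃ x_2) ≡ x_1) ⊃ ¬x_3)) = ¬1 = 2
(¬(x_2 ⊃ x_3) ∧ (((x_3 ∧ x_1) ⊃ ((x_3 ≡ x_3) ⊃ (x_3 ≡ x_1))) ⊃ ((x_1 ∧ x_2) ≡ (x_2 ∧ x_2)))) ≡ ¬(¬(x_1 ≡ (x_1 ∧ x_2)) ∧ (((x_3 ⊃ x_2) ≡ x_1) ⊃ ¬x_3)) = 0 ≡ 2 = 1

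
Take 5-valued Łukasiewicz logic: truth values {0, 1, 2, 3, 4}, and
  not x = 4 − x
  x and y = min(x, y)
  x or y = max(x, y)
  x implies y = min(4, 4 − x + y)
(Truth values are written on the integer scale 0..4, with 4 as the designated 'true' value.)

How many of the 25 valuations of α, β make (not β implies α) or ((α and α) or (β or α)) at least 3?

19

value 4: 15 assignments (counts)
value 3: 4 assignments (counts)
value 2: 3 assignments
value 1: 2 assignments
value 0: 1 assignment
So 19 of the 25 assignments meet the threshold.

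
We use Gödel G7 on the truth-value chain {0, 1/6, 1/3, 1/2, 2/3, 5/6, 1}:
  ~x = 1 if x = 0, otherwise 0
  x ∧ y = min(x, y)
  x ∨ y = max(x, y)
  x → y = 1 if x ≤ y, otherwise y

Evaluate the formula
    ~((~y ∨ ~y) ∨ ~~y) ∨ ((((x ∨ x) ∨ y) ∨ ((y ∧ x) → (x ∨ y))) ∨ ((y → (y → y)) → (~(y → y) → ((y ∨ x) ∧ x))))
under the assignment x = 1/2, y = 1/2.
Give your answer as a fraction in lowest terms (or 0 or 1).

1

~y = ~1/2 = 0
~y = ~1/2 = 0
~y ∨ ~y = 0 ∨ 0 = 0
~y = ~1/2 = 0
~~y = ~0 = 1
(~y ∨ ~y) ∨ ~~y = 0 ∨ 1 = 1
~((~y ∨ ~y) ∨ ~~y) = ~1 = 0
x ∨ x = 1/2 ∨ 1/2 = 1/2
(x ∨ x) ∨ y = 1/2 ∨ 1/2 = 1/2
y ∧ x = 1/2 ∧ 1/2 = 1/2
x ∨ y = 1/2 ∨ 1/2 = 1/2
(y ∧ x) → (x ∨ y) = 1/2 → 1/2 = 1
((x ∨ x) ∨ y) ∨ ((y ∧ x) → (x ∨ y)) = 1/2 ∨ 1 = 1
y → y = 1/2 → 1/2 = 1
y → (y → y) = 1/2 → 1 = 1
y → y = 1/2 → 1/2 = 1
~(y → y) = ~1 = 0
y ∨ x = 1/2 ∨ 1/2 = 1/2
(y ∨ x) ∧ x = 1/2 ∧ 1/2 = 1/2
~(y → y) → ((y ∨ x) ∧ x) = 0 → 1/2 = 1
(y → (y → y)) → (~(y → y) → ((y ∨ x) ∧ x)) = 1 → 1 = 1
(((x ∨ x) ∨ y) ∨ ((y ∧ x) → (x ∨ y))) ∨ ((y → (y → y)) → (~(y → y) → ((y ∨ x) ∧ x))) = 1 ∨ 1 = 1
~((~y ∨ ~y) ∨ ~~y) ∨ ((((x ∨ x) ∨ y) ∨ ((y ∧ x) → (x ∨ y))) ∨ ((y → (y → y)) → (~(y → y) → ((y ∨ x) ∧ x)))) = 0 ∨ 1 = 1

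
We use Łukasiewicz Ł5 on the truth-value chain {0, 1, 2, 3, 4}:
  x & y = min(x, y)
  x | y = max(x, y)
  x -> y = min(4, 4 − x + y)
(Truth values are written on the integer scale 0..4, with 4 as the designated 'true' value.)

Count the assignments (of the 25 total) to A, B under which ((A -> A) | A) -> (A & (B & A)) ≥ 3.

4

value 4: 1 assignment (counts)
value 3: 3 assignments (counts)
value 2: 5 assignments
value 1: 7 assignments
value 0: 9 assignments
So 4 of the 25 assignments meet the threshold.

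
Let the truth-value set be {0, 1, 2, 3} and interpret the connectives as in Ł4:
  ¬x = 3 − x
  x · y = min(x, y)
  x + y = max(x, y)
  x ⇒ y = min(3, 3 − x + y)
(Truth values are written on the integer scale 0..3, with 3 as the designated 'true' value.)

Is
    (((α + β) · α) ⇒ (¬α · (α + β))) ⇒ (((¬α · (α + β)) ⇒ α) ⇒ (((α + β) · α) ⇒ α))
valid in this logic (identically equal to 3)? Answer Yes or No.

Yes

α = 0, β = 0 ↦ 3
α = 0, β = 1 ↦ 3
α = 0, β = 2 ↦ 3
α = 0, β = 3 ↦ 3
α = 1, β = 0 ↦ 3
α = 1, β = 1 ↦ 3
α = 1, β = 2 ↦ 3
α = 1, β = 3 ↦ 3
α = 2, β = 0 ↦ 3
α = 2, β = 1 ↦ 3
α = 2, β = 2 ↦ 3
α = 2, β = 3 ↦ 3
α = 3, β = 0 ↦ 3
α = 3, β = 1 ↦ 3
α = 3, β = 2 ↦ 3
α = 3, β = 3 ↦ 3
Every assignment gives a value ≥ 3.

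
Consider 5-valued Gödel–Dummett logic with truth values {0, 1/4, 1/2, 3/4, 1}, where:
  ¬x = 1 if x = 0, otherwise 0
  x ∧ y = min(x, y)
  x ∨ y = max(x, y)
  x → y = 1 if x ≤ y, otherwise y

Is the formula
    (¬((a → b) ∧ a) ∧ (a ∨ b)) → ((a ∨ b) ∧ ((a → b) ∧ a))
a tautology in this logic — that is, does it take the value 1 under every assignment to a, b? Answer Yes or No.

Counterexample: take a = 0, b = 1/4.
a → b = 0 → 1/4 = 1
(a → b) ∧ a = 1 ∧ 0 = 0
¬((a → b) ∧ a) = ¬0 = 1
a ∨ b = 0 ∨ 1/4 = 1/4
¬((a → b) ∧ a) ∧ (a ∨ b) = 1 ∧ 1/4 = 1/4
a ∨ b = 0 ∨ 1/4 = 1/4
a → b = 0 → 1/4 = 1
(a → b) ∧ a = 1 ∧ 0 = 0
(a ∨ b) ∧ ((a → b) ∧ a) = 1/4 ∧ 0 = 0
(¬((a → b) ∧ a) ∧ (a ∨ b)) → ((a ∨ b) ∧ ((a → b) ∧ a)) = 1/4 → 0 = 0
This gives 0 ≠ 1.

No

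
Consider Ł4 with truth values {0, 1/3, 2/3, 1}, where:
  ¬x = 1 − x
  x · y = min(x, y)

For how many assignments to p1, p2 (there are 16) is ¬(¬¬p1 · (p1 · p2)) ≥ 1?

p1 = 0, p2 = 0 ↦ 1  ≥
p1 = 0, p2 = 1/3 ↦ 1  ≥
p1 = 0, p2 = 2/3 ↦ 1  ≥
p1 = 0, p2 = 1 ↦ 1  ≥
p1 = 1/3, p2 = 0 ↦ 1  ≥
p1 = 1/3, p2 = 1/3 ↦ 2/3  <
p1 = 1/3, p2 = 2/3 ↦ 2/3  <
p1 = 1/3, p2 = 1 ↦ 2/3  <
p1 = 2/3, p2 = 0 ↦ 1  ≥
p1 = 2/3, p2 = 1/3 ↦ 2/3  <
p1 = 2/3, p2 = 2/3 ↦ 1/3  <
p1 = 2/3, p2 = 1 ↦ 1/3  <
p1 = 1, p2 = 0 ↦ 1  ≥
p1 = 1, p2 = 1/3 ↦ 2/3  <
p1 = 1, p2 = 2/3 ↦ 1/3  <
p1 = 1, p2 = 1 ↦ 0  <
So 7 of the 16 assignments meet the threshold.

7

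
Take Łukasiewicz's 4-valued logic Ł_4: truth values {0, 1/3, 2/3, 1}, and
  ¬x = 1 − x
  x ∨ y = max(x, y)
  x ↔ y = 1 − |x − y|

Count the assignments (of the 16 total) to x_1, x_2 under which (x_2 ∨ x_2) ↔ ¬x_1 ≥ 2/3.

x_1 = 0, x_2 = 0 ↦ 0  <
x_1 = 0, x_2 = 1/3 ↦ 1/3  <
x_1 = 0, x_2 = 2/3 ↦ 2/3  ≥
x_1 = 0, x_2 = 1 ↦ 1  ≥
x_1 = 1/3, x_2 = 0 ↦ 1/3  <
x_1 = 1/3, x_2 = 1/3 ↦ 2/3  ≥
x_1 = 1/3, x_2 = 2/3 ↦ 1  ≥
x_1 = 1/3, x_2 = 1 ↦ 2/3  ≥
x_1 = 2/3, x_2 = 0 ↦ 2/3  ≥
x_1 = 2/3, x_2 = 1/3 ↦ 1  ≥
x_1 = 2/3, x_2 = 2/3 ↦ 2/3  ≥
x_1 = 2/3, x_2 = 1 ↦ 1/3  <
x_1 = 1, x_2 = 0 ↦ 1  ≥
x_1 = 1, x_2 = 1/3 ↦ 2/3  ≥
x_1 = 1, x_2 = 2/3 ↦ 1/3  <
x_1 = 1, x_2 = 1 ↦ 0  <
So 10 of the 16 assignments meet the threshold.

10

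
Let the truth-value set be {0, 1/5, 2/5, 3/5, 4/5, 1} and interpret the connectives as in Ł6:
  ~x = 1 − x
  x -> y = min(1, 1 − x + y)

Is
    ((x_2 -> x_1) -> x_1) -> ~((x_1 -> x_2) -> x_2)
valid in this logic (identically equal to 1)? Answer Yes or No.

No

Counterexample: take x_1 = 0, x_2 = 3/5.
x_2 -> x_1 = 3/5 -> 0 = 2/5
(x_2 -> x_1) -> x_1 = 2/5 -> 0 = 3/5
x_1 -> x_2 = 0 -> 3/5 = 1
(x_1 -> x_2) -> x_2 = 1 -> 3/5 = 3/5
~((x_1 -> x_2) -> x_2) = ~3/5 = 2/5
((x_2 -> x_1) -> x_1) -> ~((x_1 -> x_2) -> x_2) = 3/5 -> 2/5 = 4/5
This gives 4/5 ≠ 1.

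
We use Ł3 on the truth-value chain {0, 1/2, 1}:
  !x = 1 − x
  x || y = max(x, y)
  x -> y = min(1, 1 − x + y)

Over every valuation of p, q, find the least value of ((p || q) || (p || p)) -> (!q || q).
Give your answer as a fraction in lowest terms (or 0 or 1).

1/2

Take p = 1, q = 1/2:
p || q = 1 || 1/2 = 1
p || p = 1 || 1 = 1
(p || q) || (p || p) = 1 || 1 = 1
!q = !1/2 = 1/2
!q || q = 1/2 || 1/2 = 1/2
((p || q) || (p || p)) -> (!q || q) = 1 -> 1/2 = 1/2
No assignment yields a value below 1/2, so this is the minimum.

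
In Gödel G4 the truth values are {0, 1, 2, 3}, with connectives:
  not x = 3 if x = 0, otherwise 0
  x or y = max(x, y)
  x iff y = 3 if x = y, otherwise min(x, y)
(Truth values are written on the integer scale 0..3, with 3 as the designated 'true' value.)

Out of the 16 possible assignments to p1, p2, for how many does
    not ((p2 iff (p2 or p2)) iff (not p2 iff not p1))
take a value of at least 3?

p1 = 0, p2 = 0 ↦ 0  <
p1 = 0, p2 = 1 ↦ 3  ≥
p1 = 0, p2 = 2 ↦ 3  ≥
p1 = 0, p2 = 3 ↦ 3  ≥
p1 = 1, p2 = 0 ↦ 3  ≥
p1 = 1, p2 = 1 ↦ 0  <
p1 = 1, p2 = 2 ↦ 0  <
p1 = 1, p2 = 3 ↦ 0  <
p1 = 2, p2 = 0 ↦ 3  ≥
p1 = 2, p2 = 1 ↦ 0  <
p1 = 2, p2 = 2 ↦ 0  <
p1 = 2, p2 = 3 ↦ 0  <
p1 = 3, p2 = 0 ↦ 3  ≥
p1 = 3, p2 = 1 ↦ 0  <
p1 = 3, p2 = 2 ↦ 0  <
p1 = 3, p2 = 3 ↦ 0  <
So 6 of the 16 assignments meet the threshold.

6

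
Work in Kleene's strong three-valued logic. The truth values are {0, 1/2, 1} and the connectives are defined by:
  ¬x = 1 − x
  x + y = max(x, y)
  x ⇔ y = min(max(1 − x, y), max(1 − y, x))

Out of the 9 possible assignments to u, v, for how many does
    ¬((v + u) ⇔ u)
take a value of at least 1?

1

u = 0, v = 0 ↦ 0  <
u = 0, v = 1/2 ↦ 1/2  <
u = 0, v = 1 ↦ 1  ≥
u = 1/2, v = 0 ↦ 1/2  <
u = 1/2, v = 1/2 ↦ 1/2  <
u = 1/2, v = 1 ↦ 1/2  <
u = 1, v = 0 ↦ 0  <
u = 1, v = 1/2 ↦ 0  <
u = 1, v = 1 ↦ 0  <
So 1 of the 9 assignments meets the threshold.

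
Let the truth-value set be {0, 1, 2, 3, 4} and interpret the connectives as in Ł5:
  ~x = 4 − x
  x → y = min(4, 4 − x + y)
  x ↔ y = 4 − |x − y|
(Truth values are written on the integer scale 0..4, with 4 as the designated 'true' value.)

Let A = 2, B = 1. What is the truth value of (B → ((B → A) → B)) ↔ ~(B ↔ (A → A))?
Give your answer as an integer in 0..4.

B → A = 1 → 2 = 4
(B → A) → B = 4 → 1 = 1
B → ((B → A) → B) = 1 → 1 = 4
A → A = 2 → 2 = 4
B ↔ (A → A) = 1 ↔ 4 = 1
~(B ↔ (A → A)) = ~1 = 3
(B → ((B → A) → B)) ↔ ~(B ↔ (A → A)) = 4 ↔ 3 = 3

3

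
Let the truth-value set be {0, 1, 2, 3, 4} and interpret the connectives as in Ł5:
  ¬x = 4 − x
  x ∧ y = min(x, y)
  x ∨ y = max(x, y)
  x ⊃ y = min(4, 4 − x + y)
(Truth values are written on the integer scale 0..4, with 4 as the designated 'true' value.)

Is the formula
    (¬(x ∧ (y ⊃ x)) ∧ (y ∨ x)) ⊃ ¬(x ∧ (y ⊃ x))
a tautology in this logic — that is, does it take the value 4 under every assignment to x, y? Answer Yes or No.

At x = 0, y = 2, for instance:
y ⊃ x = 2 ⊃ 0 = 2
x ∧ (y ⊃ x) = 0 ∧ 2 = 0
¬(x ∧ (y ⊃ x)) = ¬0 = 4
y ∨ x = 2 ∨ 0 = 2
¬(x ∧ (y ⊃ x)) ∧ (y ∨ x) = 4 ∧ 2 = 2
(¬(x ∧ (y ⊃ x)) ∧ (y ∨ x)) ⊃ ¬(x ∧ (y ⊃ x)) = 2 ⊃ 4 = 4
and checking the remaining 24 assignments likewise gives ≥ 4 in every case.

Yes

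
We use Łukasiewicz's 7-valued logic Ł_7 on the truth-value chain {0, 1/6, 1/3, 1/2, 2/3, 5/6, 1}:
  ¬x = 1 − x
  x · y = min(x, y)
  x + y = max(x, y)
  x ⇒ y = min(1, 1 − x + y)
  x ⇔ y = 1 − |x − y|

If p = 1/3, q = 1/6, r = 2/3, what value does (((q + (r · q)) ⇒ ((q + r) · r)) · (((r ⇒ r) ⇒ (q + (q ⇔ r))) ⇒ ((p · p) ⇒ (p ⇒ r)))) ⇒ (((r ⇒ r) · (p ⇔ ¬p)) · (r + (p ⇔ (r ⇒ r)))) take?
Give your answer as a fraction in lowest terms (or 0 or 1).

2/3

r · q = 2/3 · 1/6 = 1/6
q + (r · q) = 1/6 + 1/6 = 1/6
q + r = 1/6 + 2/3 = 2/3
(q + r) · r = 2/3 · 2/3 = 2/3
(q + (r · q)) ⇒ ((q + r) · r) = 1/6 ⇒ 2/3 = 1
r ⇒ r = 2/3 ⇒ 2/3 = 1
q ⇔ r = 1/6 ⇔ 2/3 = 1/2
q + (q ⇔ r) = 1/6 + 1/2 = 1/2
(r ⇒ r) ⇒ (q + (q ⇔ r)) = 1 ⇒ 1/2 = 1/2
p · p = 1/3 · 1/3 = 1/3
p ⇒ r = 1/3 ⇒ 2/3 = 1
(p · p) ⇒ (p ⇒ r) = 1/3 ⇒ 1 = 1
((r ⇒ r) ⇒ (q + (q ⇔ r))) ⇒ ((p · p) ⇒ (p ⇒ r)) = 1/2 ⇒ 1 = 1
((q + (r · q)) ⇒ ((q + r) · r)) · (((r ⇒ r) ⇒ (q + (q ⇔ r))) ⇒ ((p · p) ⇒ (p ⇒ r))) = 1 · 1 = 1
r ⇒ r = 2/3 ⇒ 2/3 = 1
¬p = ¬1/3 = 2/3
p ⇔ ¬p = 1/3 ⇔ 2/3 = 2/3
(r ⇒ r) · (p ⇔ ¬p) = 1 · 2/3 = 2/3
r ⇒ r = 2/3 ⇒ 2/3 = 1
p ⇔ (r ⇒ r) = 1/3 ⇔ 1 = 1/3
r + (p ⇔ (r ⇒ r)) = 2/3 + 1/3 = 2/3
((r ⇒ r) · (p ⇔ ¬p)) · (r + (p ⇔ (r ⇒ r))) = 2/3 · 2/3 = 2/3
(((q + (r · q)) ⇒ ((q + r) · r)) · (((r ⇒ r) ⇒ (q + (q ⇔ r))) ⇒ ((p · p) ⇒ (p ⇒ r)))) ⇒ (((r ⇒ r) · (p ⇔ ¬p)) · (r + (p ⇔ (r ⇒ r)))) = 1 ⇒ 2/3 = 2/3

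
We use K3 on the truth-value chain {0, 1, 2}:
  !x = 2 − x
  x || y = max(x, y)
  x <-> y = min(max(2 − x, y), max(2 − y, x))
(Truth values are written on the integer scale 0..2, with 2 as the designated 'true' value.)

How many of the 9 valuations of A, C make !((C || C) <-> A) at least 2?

A = 0, C = 0 ↦ 0  <
A = 0, C = 1 ↦ 1  <
A = 0, C = 2 ↦ 2  ≥
A = 1, C = 0 ↦ 1  <
A = 1, C = 1 ↦ 1  <
A = 1, C = 2 ↦ 1  <
A = 2, C = 0 ↦ 2  ≥
A = 2, C = 1 ↦ 1  <
A = 2, C = 2 ↦ 0  <
So 2 of the 9 assignments meet the threshold.

2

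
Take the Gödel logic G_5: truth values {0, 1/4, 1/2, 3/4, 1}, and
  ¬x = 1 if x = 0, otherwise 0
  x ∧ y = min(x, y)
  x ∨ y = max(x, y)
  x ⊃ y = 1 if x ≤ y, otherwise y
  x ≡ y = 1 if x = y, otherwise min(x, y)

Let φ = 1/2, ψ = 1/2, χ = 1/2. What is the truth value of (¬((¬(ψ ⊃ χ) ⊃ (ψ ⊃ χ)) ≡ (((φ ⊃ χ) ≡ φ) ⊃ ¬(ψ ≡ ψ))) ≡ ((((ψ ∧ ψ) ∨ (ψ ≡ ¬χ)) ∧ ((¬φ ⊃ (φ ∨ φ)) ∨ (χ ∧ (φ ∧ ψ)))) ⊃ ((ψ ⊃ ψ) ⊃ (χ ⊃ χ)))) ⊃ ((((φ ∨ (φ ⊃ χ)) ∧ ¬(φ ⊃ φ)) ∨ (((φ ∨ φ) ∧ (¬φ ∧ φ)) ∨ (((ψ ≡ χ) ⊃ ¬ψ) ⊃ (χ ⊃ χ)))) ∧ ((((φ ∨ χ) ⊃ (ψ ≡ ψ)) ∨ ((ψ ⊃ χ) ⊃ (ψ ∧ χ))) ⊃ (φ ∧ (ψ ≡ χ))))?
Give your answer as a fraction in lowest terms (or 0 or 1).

1/2

ψ ⊃ χ = 1/2 ⊃ 1/2 = 1
¬(ψ ⊃ χ) = ¬1 = 0
ψ ⊃ χ = 1/2 ⊃ 1/2 = 1
¬(ψ ⊃ χ) ⊃ (ψ ⊃ χ) = 0 ⊃ 1 = 1
φ ⊃ χ = 1/2 ⊃ 1/2 = 1
(φ ⊃ χ) ≡ φ = 1 ≡ 1/2 = 1/2
ψ ≡ ψ = 1/2 ≡ 1/2 = 1
¬(ψ ≡ ψ) = ¬1 = 0
((φ ⊃ χ) ≡ φ) ⊃ ¬(ψ ≡ ψ) = 1/2 ⊃ 0 = 0
(¬(ψ ⊃ χ) ⊃ (ψ ⊃ χ)) ≡ (((φ ⊃ χ) ≡ φ) ⊃ ¬(ψ ≡ ψ)) = 1 ≡ 0 = 0
¬((¬(ψ ⊃ χ) ⊃ (ψ ⊃ χ)) ≡ (((φ ⊃ χ) ≡ φ) ⊃ ¬(ψ ≡ ψ))) = ¬0 = 1
ψ ∧ ψ = 1/2 ∧ 1/2 = 1/2
¬χ = ¬1/2 = 0
ψ ≡ ¬χ = 1/2 ≡ 0 = 0
(ψ ∧ ψ) ∨ (ψ ≡ ¬χ) = 1/2 ∨ 0 = 1/2
¬φ = ¬1/2 = 0
φ ∨ φ = 1/2 ∨ 1/2 = 1/2
¬φ ⊃ (φ ∨ φ) = 0 ⊃ 1/2 = 1
φ ∧ ψ = 1/2 ∧ 1/2 = 1/2
χ ∧ (φ ∧ ψ) = 1/2 ∧ 1/2 = 1/2
(¬φ ⊃ (φ ∨ φ)) ∨ (χ ∧ (φ ∧ ψ)) = 1 ∨ 1/2 = 1
((ψ ∧ ψ) ∨ (ψ ≡ ¬χ)) ∧ ((¬φ ⊃ (φ ∨ φ)) ∨ (χ ∧ (φ ∧ ψ))) = 1/2 ∧ 1 = 1/2
ψ ⊃ ψ = 1/2 ⊃ 1/2 = 1
χ ⊃ χ = 1/2 ⊃ 1/2 = 1
(ψ ⊃ ψ) ⊃ (χ ⊃ χ) = 1 ⊃ 1 = 1
(((ψ ∧ ψ) ∨ (ψ ≡ ¬χ)) ∧ ((¬φ ⊃ (φ ∨ φ)) ∨ (χ ∧ (φ ∧ ψ)))) ⊃ ((ψ ⊃ ψ) ⊃ (χ ⊃ χ)) = 1/2 ⊃ 1 = 1
¬((¬(ψ ⊃ χ) ⊃ (ψ ⊃ χ)) ≡ (((φ ⊃ χ) ≡ φ) ⊃ ¬(ψ ≡ ψ))) ≡ ((((ψ ∧ ψ) ∨ (ψ ≡ ¬χ)) ∧ ((¬φ ⊃ (φ ∨ φ)) ∨ (χ ∧ (φ ∧ ψ)))) ⊃ ((ψ ⊃ ψ) ⊃ (χ ⊃ χ))) = 1 ≡ 1 = 1
φ ⊃ χ = 1/2 ⊃ 1/2 = 1
φ ∨ (φ ⊃ χ) = 1/2 ∨ 1 = 1
φ ⊃ φ = 1/2 ⊃ 1/2 = 1
¬(φ ⊃ φ) = ¬1 = 0
(φ ∨ (φ ⊃ χ)) ∧ ¬(φ ⊃ φ) = 1 ∧ 0 = 0
φ ∨ φ = 1/2 ∨ 1/2 = 1/2
¬φ = ¬1/2 = 0
¬φ ∧ φ = 0 ∧ 1/2 = 0
(φ ∨ φ) ∧ (¬φ ∧ φ) = 1/2 ∧ 0 = 0
ψ ≡ χ = 1/2 ≡ 1/2 = 1
¬ψ = ¬1/2 = 0
(ψ ≡ χ) ⊃ ¬ψ = 1 ⊃ 0 = 0
χ ⊃ χ = 1/2 ⊃ 1/2 = 1
((ψ ≡ χ) ⊃ ¬ψ) ⊃ (χ ⊃ χ) = 0 ⊃ 1 = 1
((φ ∨ φ) ∧ (¬φ ∧ φ)) ∨ (((ψ ≡ χ) ⊃ ¬ψ) ⊃ (χ ⊃ χ)) = 0 ∨ 1 = 1
((φ ∨ (φ ⊃ χ)) ∧ ¬(φ ⊃ φ)) ∨ (((φ ∨ φ) ∧ (¬φ ∧ φ)) ∨ (((ψ ≡ χ) ⊃ ¬ψ) ⊃ (χ ⊃ χ))) = 0 ∨ 1 = 1
φ ∨ χ = 1/2 ∨ 1/2 = 1/2
ψ ≡ ψ = 1/2 ≡ 1/2 = 1
(φ ∨ χ) ⊃ (ψ ≡ ψ) = 1/2 ⊃ 1 = 1
ψ ⊃ χ = 1/2 ⊃ 1/2 = 1
ψ ∧ χ = 1/2 ∧ 1/2 = 1/2
(ψ ⊃ χ) ⊃ (ψ ∧ χ) = 1 ⊃ 1/2 = 1/2
((φ ∨ χ) ⊃ (ψ ≡ ψ)) ∨ ((ψ ⊃ χ) ⊃ (ψ ∧ χ)) = 1 ∨ 1/2 = 1
ψ ≡ χ = 1/2 ≡ 1/2 = 1
φ ∧ (ψ ≡ χ) = 1/2 ∧ 1 = 1/2
(((φ ∨ χ) ⊃ (ψ ≡ ψ)) ∨ ((ψ ⊃ χ) ⊃ (ψ ∧ χ))) ⊃ (φ ∧ (ψ ≡ χ)) = 1 ⊃ 1/2 = 1/2
(((φ ∨ (φ ⊃ χ)) ∧ ¬(φ ⊃ φ)) ∨ (((φ ∨ φ) ∧ (¬φ ∧ φ)) ∨ (((ψ ≡ χ) ⊃ ¬ψ) ⊃ (χ ⊃ χ)))) ∧ ((((φ ∨ χ) ⊃ (ψ ≡ ψ)) ∨ ((ψ ⊃ χ) ⊃ (ψ ∧ χ))) ⊃ (φ ∧ (ψ ≡ χ))) = 1 ∧ 1/2 = 1/2
(¬((¬(ψ ⊃ χ) ⊃ (ψ ⊃ χ)) ≡ (((φ ⊃ χ) ≡ φ) ⊃ ¬(ψ ≡ ψ))) ≡ ((((ψ ∧ ψ) ∨ (ψ ≡ ¬χ)) ∧ ((¬φ ⊃ (φ ∨ φ)) ∨ (χ ∧ (φ ∧ ψ)))) ⊃ ((ψ ⊃ ψ) ⊃ (χ ⊃ χ)))) ⊃ ((((φ ∨ (φ ⊃ χ)) ∧ ¬(φ ⊃ φ)) ∨ (((φ ∨ φ) ∧ (¬φ ∧ φ)) ∨ (((ψ ≡ χ) ⊃ ¬ψ) ⊃ (χ ⊃ χ)))) ∧ ((((φ ∨ χ) ⊃ (ψ ≡ ψ)) ∨ ((ψ ⊃ χ) ⊃ (ψ ∧ χ))) ⊃ (φ ∧ (ψ ≡ χ)))) = 1 ⊃ 1/2 = 1/2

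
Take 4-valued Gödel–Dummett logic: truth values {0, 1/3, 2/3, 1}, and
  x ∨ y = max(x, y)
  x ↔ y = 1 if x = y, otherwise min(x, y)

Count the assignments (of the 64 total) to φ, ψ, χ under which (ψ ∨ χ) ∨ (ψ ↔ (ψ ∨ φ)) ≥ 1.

46

value 1: 46 assignments (counts)
value 2/3: 8 assignments
value 1/3: 7 assignments
value 0: 3 assignments
So 46 of the 64 assignments meet the threshold.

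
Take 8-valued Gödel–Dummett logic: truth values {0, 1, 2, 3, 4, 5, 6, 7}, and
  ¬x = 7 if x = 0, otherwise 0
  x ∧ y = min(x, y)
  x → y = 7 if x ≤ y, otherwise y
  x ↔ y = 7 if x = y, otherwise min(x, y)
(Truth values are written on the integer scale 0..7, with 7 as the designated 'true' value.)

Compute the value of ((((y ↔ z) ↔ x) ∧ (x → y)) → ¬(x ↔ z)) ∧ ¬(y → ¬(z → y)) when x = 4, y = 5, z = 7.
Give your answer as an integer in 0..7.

y ↔ z = 5 ↔ 7 = 5
(y ↔ z) ↔ x = 5 ↔ 4 = 4
x → y = 4 → 5 = 7
((y ↔ z) ↔ x) ∧ (x → y) = 4 ∧ 7 = 4
x ↔ z = 4 ↔ 7 = 4
¬(x ↔ z) = ¬4 = 0
(((y ↔ z) ↔ x) ∧ (x → y)) → ¬(x ↔ z) = 4 → 0 = 0
z → y = 7 → 5 = 5
¬(z → y) = ¬5 = 0
y → ¬(z → y) = 5 → 0 = 0
¬(y → ¬(z → y)) = ¬0 = 7
((((y ↔ z) ↔ x) ∧ (x → y)) → ¬(x ↔ z)) ∧ ¬(y → ¬(z → y)) = 0 ∧ 7 = 0

0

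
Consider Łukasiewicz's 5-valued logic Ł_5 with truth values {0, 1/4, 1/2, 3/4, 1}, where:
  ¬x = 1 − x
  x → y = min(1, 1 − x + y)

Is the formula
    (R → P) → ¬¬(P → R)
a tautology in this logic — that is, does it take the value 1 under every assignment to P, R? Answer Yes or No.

Counterexample: take P = 1/4, R = 0.
R → P = 0 → 1/4 = 1
P → R = 1/4 → 0 = 3/4
¬(P → R) = ¬3/4 = 1/4
¬¬(P → R) = ¬1/4 = 3/4
(R → P) → ¬¬(P → R) = 1 → 3/4 = 3/4
This gives 3/4 ≠ 1.

No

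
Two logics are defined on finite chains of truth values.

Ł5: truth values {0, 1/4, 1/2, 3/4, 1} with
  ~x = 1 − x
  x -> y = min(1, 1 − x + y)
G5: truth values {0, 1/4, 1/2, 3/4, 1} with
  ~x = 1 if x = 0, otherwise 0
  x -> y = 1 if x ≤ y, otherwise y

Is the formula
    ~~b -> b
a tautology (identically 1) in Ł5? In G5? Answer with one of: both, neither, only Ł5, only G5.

only Ł5

In Ł5: every assignment gives 1 — tautology.
In G5: at b = 1/4 the value is 1/4 — not a tautology.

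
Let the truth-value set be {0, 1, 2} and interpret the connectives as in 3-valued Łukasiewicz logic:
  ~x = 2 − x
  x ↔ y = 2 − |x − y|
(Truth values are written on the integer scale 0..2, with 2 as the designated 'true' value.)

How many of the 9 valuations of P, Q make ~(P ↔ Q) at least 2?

P = 0, Q = 0 ↦ 0  <
P = 0, Q = 1 ↦ 1  <
P = 0, Q = 2 ↦ 2  ≥
P = 1, Q = 0 ↦ 1  <
P = 1, Q = 1 ↦ 0  <
P = 1, Q = 2 ↦ 1  <
P = 2, Q = 0 ↦ 2  ≥
P = 2, Q = 1 ↦ 1  <
P = 2, Q = 2 ↦ 0  <
So 2 of the 9 assignments meet the threshold.

2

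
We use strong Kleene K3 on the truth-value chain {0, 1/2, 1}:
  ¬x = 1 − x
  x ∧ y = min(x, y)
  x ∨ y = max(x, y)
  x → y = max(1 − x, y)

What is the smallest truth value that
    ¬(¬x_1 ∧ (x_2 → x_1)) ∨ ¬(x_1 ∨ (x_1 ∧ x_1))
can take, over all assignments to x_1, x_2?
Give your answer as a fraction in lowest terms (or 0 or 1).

1/2

Take x_1 = 1/2, x_2 = 0:
¬x_1 = ¬1/2 = 1/2
x_2 → x_1 = 0 → 1/2 = 1
¬x_1 ∧ (x_2 → x_1) = 1/2 ∧ 1 = 1/2
¬(¬x_1 ∧ (x_2 → x_1)) = ¬1/2 = 1/2
x_1 ∧ x_1 = 1/2 ∧ 1/2 = 1/2
x_1 ∨ (x_1 ∧ x_1) = 1/2 ∨ 1/2 = 1/2
¬(x_1 ∨ (x_1 ∧ x_1)) = ¬1/2 = 1/2
¬(¬x_1 ∧ (x_2 → x_1)) ∨ ¬(x_1 ∨ (x_1 ∧ x_1)) = 1/2 ∨ 1/2 = 1/2
No assignment yields a value below 1/2, so this is the minimum.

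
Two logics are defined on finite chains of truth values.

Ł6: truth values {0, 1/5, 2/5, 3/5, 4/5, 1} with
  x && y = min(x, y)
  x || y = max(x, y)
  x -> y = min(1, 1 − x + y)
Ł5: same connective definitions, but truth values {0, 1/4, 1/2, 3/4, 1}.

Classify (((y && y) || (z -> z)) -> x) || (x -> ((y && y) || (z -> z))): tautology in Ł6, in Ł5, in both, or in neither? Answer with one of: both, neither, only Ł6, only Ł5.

both

In Ł6: every assignment gives 1 — tautology.
In Ł5: every assignment gives 1 — tautology.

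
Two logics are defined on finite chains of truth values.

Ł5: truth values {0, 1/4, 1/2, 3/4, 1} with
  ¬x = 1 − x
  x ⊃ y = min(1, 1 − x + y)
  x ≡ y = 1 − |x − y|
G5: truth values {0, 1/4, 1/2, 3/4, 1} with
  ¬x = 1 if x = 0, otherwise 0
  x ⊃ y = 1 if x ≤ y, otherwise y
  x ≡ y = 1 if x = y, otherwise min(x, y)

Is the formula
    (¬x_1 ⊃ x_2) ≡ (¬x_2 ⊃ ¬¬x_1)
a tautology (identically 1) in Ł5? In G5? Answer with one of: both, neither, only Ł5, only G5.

only Ł5

In Ł5: every assignment gives 1 — tautology.
In G5: at x_1 = 0, x_2 = 1/4 the value is 1/4 — not a tautology.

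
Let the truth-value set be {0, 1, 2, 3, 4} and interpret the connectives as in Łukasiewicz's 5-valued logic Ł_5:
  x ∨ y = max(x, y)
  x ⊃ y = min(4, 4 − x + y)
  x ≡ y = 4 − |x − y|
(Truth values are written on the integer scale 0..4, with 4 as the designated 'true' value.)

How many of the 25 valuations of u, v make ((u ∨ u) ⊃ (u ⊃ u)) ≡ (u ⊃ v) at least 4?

value 4: 15 assignments (counts)
value 3: 4 assignments
value 2: 3 assignments
value 1: 2 assignments
value 0: 1 assignment
So 15 of the 25 assignments meet the threshold.

15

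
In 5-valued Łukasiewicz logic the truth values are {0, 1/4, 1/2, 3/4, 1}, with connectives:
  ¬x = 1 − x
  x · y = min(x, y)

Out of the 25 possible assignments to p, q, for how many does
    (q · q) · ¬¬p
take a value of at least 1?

1

value 1: 1 assignment (counts)
value 3/4: 3 assignments
value 1/2: 5 assignments
value 1/4: 7 assignments
value 0: 9 assignments
So 1 of the 25 assignments meets the threshold.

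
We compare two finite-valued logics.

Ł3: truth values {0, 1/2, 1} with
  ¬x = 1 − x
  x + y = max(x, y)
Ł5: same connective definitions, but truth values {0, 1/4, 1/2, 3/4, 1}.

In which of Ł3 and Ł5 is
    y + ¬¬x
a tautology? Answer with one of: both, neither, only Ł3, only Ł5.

In Ł3: at x = 0, y = 0 the value is 0 — not a tautology.
In Ł5: at x = 0, y = 0 the value is 0 — not a tautology.

neither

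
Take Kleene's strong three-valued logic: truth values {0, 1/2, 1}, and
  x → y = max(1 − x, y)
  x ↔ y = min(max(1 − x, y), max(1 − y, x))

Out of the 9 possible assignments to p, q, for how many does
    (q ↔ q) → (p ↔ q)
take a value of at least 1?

2

p = 0, q = 0 ↦ 1  ≥
p = 0, q = 1/2 ↦ 1/2  <
p = 0, q = 1 ↦ 0  <
p = 1/2, q = 0 ↦ 1/2  <
p = 1/2, q = 1/2 ↦ 1/2  <
p = 1/2, q = 1 ↦ 1/2  <
p = 1, q = 0 ↦ 0  <
p = 1, q = 1/2 ↦ 1/2  <
p = 1, q = 1 ↦ 1  ≥
So 2 of the 9 assignments meet the threshold.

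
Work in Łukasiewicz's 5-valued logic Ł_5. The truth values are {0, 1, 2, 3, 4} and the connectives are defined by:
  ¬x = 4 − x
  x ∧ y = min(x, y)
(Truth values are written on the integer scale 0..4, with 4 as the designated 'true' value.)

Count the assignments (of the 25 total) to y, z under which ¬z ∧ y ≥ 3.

value 4: 1 assignment (counts)
value 3: 3 assignments (counts)
value 2: 5 assignments
value 1: 7 assignments
value 0: 9 assignments
So 4 of the 25 assignments meet the threshold.

4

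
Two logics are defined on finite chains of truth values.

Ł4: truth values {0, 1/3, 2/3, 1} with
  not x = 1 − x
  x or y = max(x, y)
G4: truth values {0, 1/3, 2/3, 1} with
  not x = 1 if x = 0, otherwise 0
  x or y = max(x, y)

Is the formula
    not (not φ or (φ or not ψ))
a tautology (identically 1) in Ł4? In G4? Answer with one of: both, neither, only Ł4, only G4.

neither

In Ł4: at φ = 0, ψ = 0 the value is 0 — not a tautology.
In G4: at φ = 0, ψ = 0 the value is 0 — not a tautology.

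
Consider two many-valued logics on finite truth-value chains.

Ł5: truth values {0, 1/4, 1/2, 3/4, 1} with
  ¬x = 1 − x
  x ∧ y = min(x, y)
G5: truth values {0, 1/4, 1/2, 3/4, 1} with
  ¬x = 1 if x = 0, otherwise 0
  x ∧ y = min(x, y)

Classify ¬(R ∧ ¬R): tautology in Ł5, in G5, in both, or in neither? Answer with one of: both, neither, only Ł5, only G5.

In Ł5: at R = 1/4 the value is 3/4 — not a tautology.
In G5: every assignment gives 1 — tautology.

only G5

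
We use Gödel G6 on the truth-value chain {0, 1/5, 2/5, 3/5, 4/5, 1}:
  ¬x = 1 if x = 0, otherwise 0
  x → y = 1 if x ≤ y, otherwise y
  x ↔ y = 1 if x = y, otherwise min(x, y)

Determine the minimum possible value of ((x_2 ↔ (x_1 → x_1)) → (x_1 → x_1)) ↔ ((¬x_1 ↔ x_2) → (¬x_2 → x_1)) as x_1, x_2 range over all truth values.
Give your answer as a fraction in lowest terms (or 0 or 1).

Take x_1 = 1/5, x_2 = 0:
x_1 → x_1 = 1/5 → 1/5 = 1
x_2 ↔ (x_1 → x_1) = 0 ↔ 1 = 0
x_1 → x_1 = 1/5 → 1/5 = 1
(x_2 ↔ (x_1 → x_1)) → (x_1 → x_1) = 0 → 1 = 1
¬x_1 = ¬1/5 = 0
¬x_1 ↔ x_2 = 0 ↔ 0 = 1
¬x_2 = ¬0 = 1
¬x_2 → x_1 = 1 → 1/5 = 1/5
(¬x_1 ↔ x_2) → (¬x_2 → x_1) = 1 → 1/5 = 1/5
((x_2 ↔ (x_1 → x_1)) → (x_1 → x_1)) ↔ ((¬x_1 ↔ x_2) → (¬x_2 → x_1)) = 1 ↔ 1/5 = 1/5
No assignment yields a value below 1/5, so this is the minimum.

1/5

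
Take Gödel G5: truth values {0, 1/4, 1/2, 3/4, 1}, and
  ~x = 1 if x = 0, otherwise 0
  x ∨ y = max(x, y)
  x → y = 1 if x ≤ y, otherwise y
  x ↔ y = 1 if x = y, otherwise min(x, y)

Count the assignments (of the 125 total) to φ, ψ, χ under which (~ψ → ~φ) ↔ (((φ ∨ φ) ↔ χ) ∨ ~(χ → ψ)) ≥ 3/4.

value 1: 29 assignments (counts)
value 3/4: 8 assignments (counts)
value 1/2: 16 assignments
value 1/4: 24 assignments
value 0: 48 assignments
So 37 of the 125 assignments meet the threshold.

37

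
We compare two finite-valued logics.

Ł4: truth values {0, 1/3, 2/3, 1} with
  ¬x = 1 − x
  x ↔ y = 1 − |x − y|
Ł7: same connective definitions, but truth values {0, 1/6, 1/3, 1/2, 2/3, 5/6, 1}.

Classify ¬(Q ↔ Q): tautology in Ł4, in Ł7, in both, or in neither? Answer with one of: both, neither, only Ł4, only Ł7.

In Ł4: at Q = 0 the value is 0 — not a tautology.
In Ł7: at Q = 0 the value is 0 — not a tautology.

neither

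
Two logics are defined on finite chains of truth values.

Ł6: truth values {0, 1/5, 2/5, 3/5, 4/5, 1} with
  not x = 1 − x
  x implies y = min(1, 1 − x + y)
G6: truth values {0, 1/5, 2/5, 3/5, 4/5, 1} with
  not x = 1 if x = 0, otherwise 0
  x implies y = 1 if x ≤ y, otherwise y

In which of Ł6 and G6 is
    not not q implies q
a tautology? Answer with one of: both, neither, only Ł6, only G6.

only Ł6

In Ł6: every assignment gives 1 — tautology.
In G6: at q = 1/5 the value is 1/5 — not a tautology.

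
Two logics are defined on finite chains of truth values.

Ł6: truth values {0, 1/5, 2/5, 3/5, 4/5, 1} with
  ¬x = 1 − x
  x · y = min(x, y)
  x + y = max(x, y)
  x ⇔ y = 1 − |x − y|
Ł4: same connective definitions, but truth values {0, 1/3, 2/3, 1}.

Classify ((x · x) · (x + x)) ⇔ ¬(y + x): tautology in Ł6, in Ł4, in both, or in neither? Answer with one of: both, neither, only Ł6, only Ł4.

In Ł6: at x = 0, y = 0 the value is 0 — not a tautology.
In Ł4: at x = 0, y = 0 the value is 0 — not a tautology.

neither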